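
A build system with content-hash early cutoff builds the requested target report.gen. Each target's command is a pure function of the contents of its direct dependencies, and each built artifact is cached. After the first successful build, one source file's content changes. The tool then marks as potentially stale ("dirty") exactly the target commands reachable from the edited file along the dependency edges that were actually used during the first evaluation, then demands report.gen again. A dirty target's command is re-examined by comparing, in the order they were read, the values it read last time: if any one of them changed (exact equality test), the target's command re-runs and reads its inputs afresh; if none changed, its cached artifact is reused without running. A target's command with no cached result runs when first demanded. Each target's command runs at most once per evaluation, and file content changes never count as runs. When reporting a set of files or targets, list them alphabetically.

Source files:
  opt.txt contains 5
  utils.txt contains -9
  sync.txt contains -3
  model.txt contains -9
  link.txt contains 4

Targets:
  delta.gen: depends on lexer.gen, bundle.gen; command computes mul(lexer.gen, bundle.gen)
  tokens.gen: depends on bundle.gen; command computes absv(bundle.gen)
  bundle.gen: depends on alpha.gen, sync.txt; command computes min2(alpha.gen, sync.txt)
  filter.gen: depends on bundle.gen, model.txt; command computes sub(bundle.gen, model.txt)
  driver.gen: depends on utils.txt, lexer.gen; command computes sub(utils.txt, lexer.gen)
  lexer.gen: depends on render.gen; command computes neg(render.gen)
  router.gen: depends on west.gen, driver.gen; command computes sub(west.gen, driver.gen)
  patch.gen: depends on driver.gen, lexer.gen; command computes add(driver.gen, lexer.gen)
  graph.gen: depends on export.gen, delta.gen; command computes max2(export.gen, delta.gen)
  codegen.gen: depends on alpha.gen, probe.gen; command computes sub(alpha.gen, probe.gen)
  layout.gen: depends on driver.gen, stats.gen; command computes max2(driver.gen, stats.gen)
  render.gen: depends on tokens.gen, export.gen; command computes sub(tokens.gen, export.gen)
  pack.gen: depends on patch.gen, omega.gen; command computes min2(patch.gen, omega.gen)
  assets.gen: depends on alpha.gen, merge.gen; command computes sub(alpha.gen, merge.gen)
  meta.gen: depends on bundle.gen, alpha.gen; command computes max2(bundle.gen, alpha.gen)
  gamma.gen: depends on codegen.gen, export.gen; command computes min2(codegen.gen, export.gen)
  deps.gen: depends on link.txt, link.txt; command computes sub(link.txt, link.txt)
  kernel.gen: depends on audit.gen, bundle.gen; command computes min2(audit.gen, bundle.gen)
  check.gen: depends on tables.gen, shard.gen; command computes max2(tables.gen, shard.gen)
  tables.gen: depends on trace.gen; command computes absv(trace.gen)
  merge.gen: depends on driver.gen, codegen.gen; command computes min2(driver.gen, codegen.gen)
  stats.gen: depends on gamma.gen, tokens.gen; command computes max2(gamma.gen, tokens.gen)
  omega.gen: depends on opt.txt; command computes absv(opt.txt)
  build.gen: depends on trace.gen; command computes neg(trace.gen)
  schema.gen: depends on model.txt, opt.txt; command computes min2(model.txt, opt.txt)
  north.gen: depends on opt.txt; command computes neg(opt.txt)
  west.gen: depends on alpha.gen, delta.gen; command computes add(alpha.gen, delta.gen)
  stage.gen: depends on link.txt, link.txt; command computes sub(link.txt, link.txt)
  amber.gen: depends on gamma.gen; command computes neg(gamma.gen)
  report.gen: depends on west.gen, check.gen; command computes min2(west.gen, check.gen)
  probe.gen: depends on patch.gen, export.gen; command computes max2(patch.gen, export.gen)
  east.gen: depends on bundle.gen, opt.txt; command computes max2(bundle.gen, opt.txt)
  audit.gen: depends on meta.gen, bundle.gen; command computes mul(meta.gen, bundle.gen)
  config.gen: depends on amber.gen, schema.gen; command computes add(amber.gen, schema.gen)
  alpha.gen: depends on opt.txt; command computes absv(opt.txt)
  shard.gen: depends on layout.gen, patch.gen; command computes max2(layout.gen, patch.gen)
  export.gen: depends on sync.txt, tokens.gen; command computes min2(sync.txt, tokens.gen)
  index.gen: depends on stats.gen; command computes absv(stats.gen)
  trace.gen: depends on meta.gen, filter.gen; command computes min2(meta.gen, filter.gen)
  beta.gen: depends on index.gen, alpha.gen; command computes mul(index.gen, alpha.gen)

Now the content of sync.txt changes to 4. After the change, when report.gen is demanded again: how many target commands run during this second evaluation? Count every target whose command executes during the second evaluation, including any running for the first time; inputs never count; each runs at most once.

Target commands that run: bundle.gen, check.gen, codegen.gen, delta.gen, driver.gen, export.gen, filter.gen, gamma.gen, layout.gen, lexer.gen, meta.gen, patch.gen, probe.gen, render.gen, report.gen, shard.gen, stats.gen, tokens.gen, trace.gen, west.gen — 20 in total.
Key observation: the cutoff stops propagation at tables.gen — its inputs' values are unchanged, so it reuses its cache.

First evaluation (everything demanded from the output):
  alpha.gen = absv(5) = 5
  bundle.gen = min2(5, -3) = -3
  filter.gen = sub(-3, -9) = 6
  meta.gen = max2(-3, 5) = 5
  tokens.gen = absv(-3) = 3
  export.gen = min2(-3, 3) = -3
  render.gen = sub(3, -3) = 6
  lexer.gen = neg(6) = -6
  delta.gen = mul(-6, -3) = 18
  driver.gen = sub(-9, -6) = -3
  patch.gen = add(-3, -6) = -9
  probe.gen = max2(-9, -3) = -3
  codegen.gen = sub(5, -3) = 8
  gamma.gen = min2(8, -3) = -3
  stats.gen = max2(-3, 3) = 3
  layout.gen = max2(-3, 3) = 3
  shard.gen = max2(3, -9) = 3
  trace.gen = min2(5, 6) = 5
  tables.gen = absv(5) = 5
  check.gen = max2(5, 3) = 5
  west.gen = add(5, 18) = 23
  report.gen = min2(23, 5) = 5

Propagation after the edit:
  bundle.gen: runs — sync.txt -3->4; result 4.
  filter.gen: runs — bundle.gen -3->4; result 13.
  meta.gen: runs — bundle.gen -3->4; result 5 (same value as before).
  tokens.gen: runs — bundle.gen -3->4; result 4.
  export.gen: runs — sync.txt -3->4; tokens.gen 3->4; result 4.
  render.gen: runs — tokens.gen 3->4; export.gen -3->4; result 0.
  lexer.gen: runs — render.gen 6->0; result 0.
  delta.gen: runs — lexer.gen -6->0; bundle.gen -3->4; result 0.
  driver.gen: runs — lexer.gen -6->0; result -9.
  patch.gen: runs — driver.gen -3->-9; lexer.gen -6->0; result -9 (same value as before).
  probe.gen: runs — export.gen -3->4; result 4.
  codegen.gen: runs — probe.gen -3->4; result 1.
  gamma.gen: runs — codegen.gen 8->1; export.gen -3->4; result 1.
  stats.gen: runs — gamma.gen -3->1; tokens.gen 3->4; result 4.
  layout.gen: runs — driver.gen -3->-9; stats.gen 3->4; result 4.
  shard.gen: runs — layout.gen 3->4; result 4.
  trace.gen: runs — filter.gen 6->13; result 5 (same value as before).
  tables.gen: checked — values it read are unchanged (trace.gen unchanged); reused cached 5 without running.
  check.gen: runs — shard.gen 3->4; result 5 (same value as before).
  west.gen: runs — delta.gen 18->0; result 5.
  report.gen: runs — west.gen 23->5; result 5 (same value as before).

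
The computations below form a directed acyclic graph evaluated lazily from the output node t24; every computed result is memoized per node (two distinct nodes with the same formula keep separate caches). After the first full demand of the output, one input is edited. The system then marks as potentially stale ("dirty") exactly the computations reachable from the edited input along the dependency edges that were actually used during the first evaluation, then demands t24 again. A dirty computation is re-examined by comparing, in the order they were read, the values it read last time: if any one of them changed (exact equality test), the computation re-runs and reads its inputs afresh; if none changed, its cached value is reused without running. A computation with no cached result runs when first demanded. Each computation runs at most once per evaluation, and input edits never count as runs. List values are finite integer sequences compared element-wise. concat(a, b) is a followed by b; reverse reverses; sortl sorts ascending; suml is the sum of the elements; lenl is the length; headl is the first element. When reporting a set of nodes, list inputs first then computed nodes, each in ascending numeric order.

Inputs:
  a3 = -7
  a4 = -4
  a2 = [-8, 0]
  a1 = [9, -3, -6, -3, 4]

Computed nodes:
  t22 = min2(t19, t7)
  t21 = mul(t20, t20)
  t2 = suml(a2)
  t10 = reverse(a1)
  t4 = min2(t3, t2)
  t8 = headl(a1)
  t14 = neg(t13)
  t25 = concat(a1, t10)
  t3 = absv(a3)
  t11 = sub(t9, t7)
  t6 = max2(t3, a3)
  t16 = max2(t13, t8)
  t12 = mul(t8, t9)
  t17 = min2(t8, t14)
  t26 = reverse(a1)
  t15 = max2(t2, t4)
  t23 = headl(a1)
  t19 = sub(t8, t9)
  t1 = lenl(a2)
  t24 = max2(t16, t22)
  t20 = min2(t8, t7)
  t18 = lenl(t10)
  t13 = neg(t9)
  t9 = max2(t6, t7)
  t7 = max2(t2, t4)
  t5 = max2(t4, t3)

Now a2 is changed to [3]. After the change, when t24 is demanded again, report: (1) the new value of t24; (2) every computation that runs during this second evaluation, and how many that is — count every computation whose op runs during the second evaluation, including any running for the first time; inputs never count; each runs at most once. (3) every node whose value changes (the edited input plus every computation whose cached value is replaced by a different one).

First demand of the output computes:
  t2 = suml([-8, 0]) = -8
  t3 = absv(-7) = 7
  t4 = min2(7, -8) = -8
  t6 = max2(7, -7) = 7
  t7 = max2(-8, -8) = -8
  t8 = headl([9, -3, -6, -3, 4]) = 9
  t9 = max2(7, -8) = 7
  t13 = neg(7) = -7
  t16 = max2(-7, 9) = 9
  t19 = sub(9, 7) = 2
  t22 = min2(2, -8) = -8
  t24 = max2(9, -8) = 9

After the edit, cleaning proceeds:
  t2: a read changed (a2 [-8, 0]->[3]) — executes, giving 3.
  t4: a read changed (t2 -8->3) — executes, giving 3.
  t7: a read changed (t2 -8->3; t4 -8->3) — executes, giving 3.
  t9: a read changed (t7 -8->3) — executes, giving 7 — identical to its old value.
  t13: dirty, but its reads are unchanged (t9 unchanged); cached -7 stands.
  t16: dirty, but its reads are unchanged (t13 unchanged, t8 unchanged); cached 9 stands.
  t19: dirty, but its reads are unchanged (t8 unchanged, t9 unchanged); cached 2 stands.
  t22: a read changed (t7 -8->3) — executes, giving 2.
  t24: a read changed (t22 -8->2) — executes, giving 9 — identical to its old value.

Note where the cutoff bites: t13 is checked, finds nothing changed, and keeps its cache.

Demanding t24 again yields 9.
6 computations run: t2, t4, t7, t9, t22, t24.
The nodes whose values change: a2, t2, t4, t7, t22.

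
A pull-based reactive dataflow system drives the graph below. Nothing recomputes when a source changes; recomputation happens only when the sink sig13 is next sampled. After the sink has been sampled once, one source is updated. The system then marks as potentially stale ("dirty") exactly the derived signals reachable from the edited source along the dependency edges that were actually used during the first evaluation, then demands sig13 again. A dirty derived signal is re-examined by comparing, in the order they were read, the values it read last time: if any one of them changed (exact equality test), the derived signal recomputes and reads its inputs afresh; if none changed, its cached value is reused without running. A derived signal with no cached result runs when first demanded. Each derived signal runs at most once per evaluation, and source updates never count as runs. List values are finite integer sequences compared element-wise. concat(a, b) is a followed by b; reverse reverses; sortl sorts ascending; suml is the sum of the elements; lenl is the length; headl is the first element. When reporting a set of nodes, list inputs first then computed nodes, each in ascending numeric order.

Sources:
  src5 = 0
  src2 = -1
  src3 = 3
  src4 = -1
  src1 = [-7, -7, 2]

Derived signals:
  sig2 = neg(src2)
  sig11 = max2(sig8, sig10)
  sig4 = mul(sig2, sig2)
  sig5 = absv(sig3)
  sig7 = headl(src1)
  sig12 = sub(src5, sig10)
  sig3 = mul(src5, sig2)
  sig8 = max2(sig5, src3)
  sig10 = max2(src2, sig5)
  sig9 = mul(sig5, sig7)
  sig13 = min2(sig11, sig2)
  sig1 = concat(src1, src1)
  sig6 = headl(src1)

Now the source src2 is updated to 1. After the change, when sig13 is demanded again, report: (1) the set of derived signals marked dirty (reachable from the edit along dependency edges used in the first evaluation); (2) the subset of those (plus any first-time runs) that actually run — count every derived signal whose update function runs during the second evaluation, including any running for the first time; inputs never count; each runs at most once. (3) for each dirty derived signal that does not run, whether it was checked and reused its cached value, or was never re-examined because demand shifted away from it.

Marked dirty: sig2, sig3, sig5, sig8, sig10, sig11, sig13.
Derived signals that run: sig2, sig3, sig10, sig11, sig13 — 5 in total.
Checked but reused from cache: sig5, sig8.
Key observation: the cutoff stops propagation at sig5 — its inputs' values are unchanged, so it reuses its cache.

First evaluation (everything demanded from the output):
  sig2 = neg(-1) = 1
  sig3 = mul(0, 1) = 0
  sig5 = absv(0) = 0
  sig8 = max2(0, 3) = 3
  sig10 = max2(-1, 0) = 0
  sig11 = max2(3, 0) = 3
  sig13 = min2(3, 1) = 1

Propagation after the edit:
  sig2: runs — src2 -1->1; result -1.
  sig3: runs — sig2 1->-1; result 0 (same value as before).
  sig5: checked — values it read are unchanged (sig3 unchanged); reused cached 0 without running.
  sig8: checked — values it read are unchanged (sig5 unchanged, src3 unchanged); reused cached 3 without running.
  sig10: runs — src2 -1->1; result 1.
  sig11: runs — sig10 0->1; result 3 (same value as before).
  sig13: runs — sig2 1->-1; result -1.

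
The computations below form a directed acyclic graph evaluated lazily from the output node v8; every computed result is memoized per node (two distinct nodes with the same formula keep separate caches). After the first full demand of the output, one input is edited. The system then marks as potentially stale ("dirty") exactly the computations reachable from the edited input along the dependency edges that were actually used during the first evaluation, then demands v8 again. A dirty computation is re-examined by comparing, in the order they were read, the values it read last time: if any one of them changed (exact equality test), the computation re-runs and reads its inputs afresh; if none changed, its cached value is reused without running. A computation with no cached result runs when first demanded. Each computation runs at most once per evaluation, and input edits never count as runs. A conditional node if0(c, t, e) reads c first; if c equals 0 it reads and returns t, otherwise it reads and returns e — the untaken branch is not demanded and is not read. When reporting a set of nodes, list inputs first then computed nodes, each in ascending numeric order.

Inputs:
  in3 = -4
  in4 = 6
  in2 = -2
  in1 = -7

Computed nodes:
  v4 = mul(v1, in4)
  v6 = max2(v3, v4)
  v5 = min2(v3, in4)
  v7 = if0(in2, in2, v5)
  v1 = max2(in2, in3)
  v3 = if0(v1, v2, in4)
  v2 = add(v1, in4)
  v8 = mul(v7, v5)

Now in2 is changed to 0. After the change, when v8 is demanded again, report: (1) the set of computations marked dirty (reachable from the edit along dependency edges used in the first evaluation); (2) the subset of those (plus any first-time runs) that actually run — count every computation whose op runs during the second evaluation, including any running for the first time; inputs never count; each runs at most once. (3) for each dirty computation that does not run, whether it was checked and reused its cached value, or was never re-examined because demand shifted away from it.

First demand of the output computes:
  v1 = max2(-2, -4) = -2
  v3 = if0(v1=-2 -> else branch in4) = 6
  v5 = min2(6, 6) = 6
  v7 = if0(in2=-2 -> else branch v5) = 6
  v8 = mul(6, 6) = 36

After the edit, cleaning proceeds:
  v1: a read changed (in2 -2->0) — executes, giving 0.
  v2: had never run; runs now, result 6.
  v3: a read changed (v1 -2->0) — executes, giving 6 — identical to its old value.
  v5: dirty, but its reads are unchanged (v3 unchanged, in4 unchanged); cached 6 stands.
  v7: a read changed (in2 -2->0) — executes, giving 0.
  v8: a read changed (v7 6->0) — executes, giving 0.

Note the branch switch — v2 had no cache and runs now for the first time.

The edit dirties: v1, v3, v5, v7, v8.
5 computations run: v1, v2, v3, v7, v8.
Cache hits after checking: v5.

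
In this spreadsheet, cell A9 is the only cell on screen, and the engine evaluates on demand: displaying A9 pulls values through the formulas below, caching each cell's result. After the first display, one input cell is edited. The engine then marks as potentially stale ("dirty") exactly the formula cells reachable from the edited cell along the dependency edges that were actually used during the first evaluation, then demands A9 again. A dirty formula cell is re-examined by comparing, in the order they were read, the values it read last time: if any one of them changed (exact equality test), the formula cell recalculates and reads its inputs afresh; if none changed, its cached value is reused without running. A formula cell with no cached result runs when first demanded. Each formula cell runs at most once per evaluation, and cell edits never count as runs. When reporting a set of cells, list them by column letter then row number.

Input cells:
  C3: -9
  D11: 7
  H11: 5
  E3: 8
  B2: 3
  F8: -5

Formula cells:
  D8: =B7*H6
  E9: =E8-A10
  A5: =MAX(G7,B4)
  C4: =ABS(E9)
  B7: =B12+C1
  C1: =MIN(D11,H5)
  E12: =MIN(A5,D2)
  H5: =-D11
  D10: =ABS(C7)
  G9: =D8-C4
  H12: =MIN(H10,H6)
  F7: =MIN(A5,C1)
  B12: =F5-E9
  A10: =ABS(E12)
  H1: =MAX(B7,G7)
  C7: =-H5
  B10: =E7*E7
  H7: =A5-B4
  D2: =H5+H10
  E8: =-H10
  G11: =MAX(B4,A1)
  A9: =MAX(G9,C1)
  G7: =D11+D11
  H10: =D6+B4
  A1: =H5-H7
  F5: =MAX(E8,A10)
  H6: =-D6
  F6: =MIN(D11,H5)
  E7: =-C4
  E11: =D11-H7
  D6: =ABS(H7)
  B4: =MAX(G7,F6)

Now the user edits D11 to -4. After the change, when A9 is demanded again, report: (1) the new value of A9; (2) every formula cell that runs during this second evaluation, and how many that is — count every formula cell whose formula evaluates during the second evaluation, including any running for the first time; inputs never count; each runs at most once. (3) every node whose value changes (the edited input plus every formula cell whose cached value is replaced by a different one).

A9 now evaluates to 0.
Run set: A5, A9, A10, B4, B7, B12, C1, C4, D2, D8, E8, E9, E12, F5, F6, G7, G9, H5, H7, H10 (20 run).
Changed values: A5, A9, A10, B4, B7, B12, C1, C4, D2, D11, E8, E9, E12, F5, F6, G7, G9, H5, H10.
The important point: at D6 every value read last time is unchanged, so the dirty flag clears without a run.

Initial pass — values computed on the first demand:
  G7 = 7 + 7 = 14
  H5 = -(7) = -7
  C1 = MIN(7, -7) = -7
  F6 = MIN(7, -7) = -7
  B4 = MAX(14, -7) = 14
  A5 = MAX(14, 14) = 14
  H7 = 14 - 14 = 0
  D6 = ABS(0) = 0
  H6 = -(0) = 0
  H10 = 0 + 14 = 14
  D2 = -7 + 14 = 7
  E8 = -(14) = -14
  E12 = MIN(14, 7) = 7
  A10 = ABS(7) = 7
  E9 = -14 - 7 = -21
  C4 = ABS(-21) = 21
  F5 = MAX(-14, 7) = 7
  B12 = 7 - -21 = 28
  B7 = 28 + -7 = 21
  D8 = 21 * 0 = 0
  G9 = 0 - 21 = -21
  A9 = MAX(-21, -7) = -7

Second demand — change propagation:
  G7: re-runs because D11 7->-4; D11 7->-4; new result -8.
  H5: re-runs because D11 7->-4; new result 4.
  C1: re-runs because D11 7->-4; H5 -7->4; new result -4.
  F6: re-runs because D11 7->-4; H5 -7->4; new result -4.
  B4: re-runs because G7 14->-8; F6 -7->-4; new result -4.
  A5: re-runs because G7 14->-8; B4 14->-4; new result -4.
  H7: re-runs because A5 14->-4; B4 14->-4; new result 0 (unchanged).
  D6: re-examined; everything it read last time is the same (H7 unchanged) — cache 0 kept, no run.
  H6: re-examined; everything it read last time is the same (D6 unchanged) — cache 0 kept, no run.
  H10: re-runs because B4 14->-4; new result -4.
  D2: re-runs because H5 -7->4; H10 14->-4; new result 0.
  E8: re-runs because H10 14->-4; new result 4.
  E12: re-runs because A5 14->-4; D2 7->0; new result -4.
  A10: re-runs because E12 7->-4; new result 4.
  E9: re-runs because E8 -14->4; A10 7->4; new result 0.
  C4: re-runs because E9 -21->0; new result 0.
  F5: re-runs because E8 -14->4; A10 7->4; new result 4.
  B12: re-runs because F5 7->4; E9 -21->0; new result 4.
  B7: re-runs because B12 28->4; C1 -7->-4; new result 0.
  D8: re-runs because B7 21->0; new result 0 (unchanged).
  G9: re-runs because C4 21->0; new result 0.
  A9: re-runs because G9 -21->0; C1 -7->-4; new result 0.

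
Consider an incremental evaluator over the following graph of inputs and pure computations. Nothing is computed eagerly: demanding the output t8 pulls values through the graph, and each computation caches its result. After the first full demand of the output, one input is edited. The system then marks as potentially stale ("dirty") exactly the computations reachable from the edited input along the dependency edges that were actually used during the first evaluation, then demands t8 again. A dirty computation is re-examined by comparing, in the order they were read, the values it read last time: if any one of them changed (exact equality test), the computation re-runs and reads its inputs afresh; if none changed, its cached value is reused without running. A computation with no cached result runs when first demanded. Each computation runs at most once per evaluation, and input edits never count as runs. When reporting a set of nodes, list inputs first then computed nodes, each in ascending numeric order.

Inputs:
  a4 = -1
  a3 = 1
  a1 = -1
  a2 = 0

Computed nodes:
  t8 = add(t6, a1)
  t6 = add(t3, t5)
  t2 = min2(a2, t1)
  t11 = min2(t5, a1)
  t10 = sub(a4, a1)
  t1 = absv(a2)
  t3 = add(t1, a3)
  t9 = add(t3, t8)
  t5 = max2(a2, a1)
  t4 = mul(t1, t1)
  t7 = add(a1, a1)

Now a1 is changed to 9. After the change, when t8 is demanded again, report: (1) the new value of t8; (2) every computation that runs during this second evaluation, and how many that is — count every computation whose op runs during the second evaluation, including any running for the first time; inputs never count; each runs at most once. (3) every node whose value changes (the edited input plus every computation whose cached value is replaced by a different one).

Initial pass — values computed on the first demand:
  t1 = absv(0) = 0
  t3 = add(0, 1) = 1
  t5 = max2(0, -1) = 0
  t6 = add(1, 0) = 1
  t8 = add(1, -1) = 0

Second demand — change propagation:
  t5: re-runs because a1 -1->9; new result 9.
  t6: re-runs because t5 0->9; new result 10.
  t8: re-runs because t6 1->10; a1 -1->9; new result 19.

t8 now evaluates to 19.
Run set: t5, t6, t8 (3 run).
Changed values: a1, t5, t6, t8.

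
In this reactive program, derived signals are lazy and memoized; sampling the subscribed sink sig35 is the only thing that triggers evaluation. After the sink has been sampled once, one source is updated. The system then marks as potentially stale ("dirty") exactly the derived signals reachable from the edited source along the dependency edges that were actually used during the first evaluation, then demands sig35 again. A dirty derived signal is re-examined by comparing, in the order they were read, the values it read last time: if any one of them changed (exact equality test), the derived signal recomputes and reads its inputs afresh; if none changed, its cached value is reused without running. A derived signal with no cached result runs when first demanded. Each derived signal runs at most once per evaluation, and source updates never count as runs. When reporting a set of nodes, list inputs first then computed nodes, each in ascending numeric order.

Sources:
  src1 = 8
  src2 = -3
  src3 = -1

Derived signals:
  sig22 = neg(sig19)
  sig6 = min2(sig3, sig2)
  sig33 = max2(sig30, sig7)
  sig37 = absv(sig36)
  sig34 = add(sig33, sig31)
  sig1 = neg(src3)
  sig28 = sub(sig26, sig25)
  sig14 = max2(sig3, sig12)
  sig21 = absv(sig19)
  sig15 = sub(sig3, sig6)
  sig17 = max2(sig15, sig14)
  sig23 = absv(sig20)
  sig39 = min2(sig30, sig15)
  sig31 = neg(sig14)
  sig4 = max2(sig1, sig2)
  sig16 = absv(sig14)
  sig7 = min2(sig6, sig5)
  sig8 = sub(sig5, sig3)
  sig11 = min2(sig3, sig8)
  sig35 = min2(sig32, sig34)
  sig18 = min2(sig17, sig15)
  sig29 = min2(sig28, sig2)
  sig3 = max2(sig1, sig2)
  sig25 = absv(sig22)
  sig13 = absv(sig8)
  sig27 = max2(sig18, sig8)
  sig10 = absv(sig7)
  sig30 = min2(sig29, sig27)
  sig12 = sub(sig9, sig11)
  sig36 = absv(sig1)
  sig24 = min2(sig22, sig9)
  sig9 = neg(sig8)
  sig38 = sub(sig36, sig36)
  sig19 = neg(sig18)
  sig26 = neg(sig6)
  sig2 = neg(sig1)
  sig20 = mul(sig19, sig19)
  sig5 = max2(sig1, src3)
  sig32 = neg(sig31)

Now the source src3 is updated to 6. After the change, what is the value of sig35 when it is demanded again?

First demand of the output computes:
  sig1 = neg(-1) = 1
  sig2 = neg(1) = -1
  sig3 = max2(1, -1) = 1
  sig5 = max2(1, -1) = 1
  sig6 = min2(1, -1) = -1
  sig7 = min2(-1, 1) = -1
  sig8 = sub(1, 1) = 0
  sig9 = neg(0) = 0
  sig11 = min2(1, 0) = 0
  sig12 = sub(0, 0) = 0
  sig14 = max2(1, 0) = 1
  sig15 = sub(1, -1) = 2
  sig17 = max2(2, 1) = 2
  sig18 = min2(2, 2) = 2
  sig19 = neg(2) = -2
  sig22 = neg(-2) = 2
  sig25 = absv(2) = 2
  sig26 = neg(-1) = 1
  sig27 = max2(2, 0) = 2
  sig28 = sub(1, 2) = -1
  sig29 = min2(-1, -1) = -1
  sig30 = min2(-1, 2) = -1
  sig31 = neg(1) = -1
  sig32 = neg(-1) = 1
  sig33 = max2(-1, -1) = -1
  sig34 = add(-1, -1) = -2
  sig35 = min2(1, -2) = -2

After the edit, cleaning proceeds:
  sig1: a read changed (src3 -1->6) — executes, giving -6.
  sig2: a read changed (sig1 1->-6) — executes, giving 6.
  sig3: a read changed (sig1 1->-6; sig2 -1->6) — executes, giving 6.
  sig5: a read changed (sig1 1->-6; src3 -1->6) — executes, giving 6.
  sig6: a read changed (sig3 1->6; sig2 -1->6) — executes, giving 6.
  sig7: a read changed (sig6 -1->6; sig5 1->6) — executes, giving 6.
  sig8: a read changed (sig5 1->6; sig3 1->6) — executes, giving 0 — identical to its old value.
  sig9: dirty, but its reads are unchanged (sig8 unchanged); cached 0 stands.
  sig11: a read changed (sig3 1->6) — executes, giving 0 — identical to its old value.
  sig12: dirty, but its reads are unchanged (sig9 unchanged, sig11 unchanged); cached 0 stands.
  sig14: a read changed (sig3 1->6) — executes, giving 6.
  sig15: a read changed (sig3 1->6; sig6 -1->6) — executes, giving 0.
  sig17: a read changed (sig15 2->0; sig14 1->6) — executes, giving 6.
  sig18: a read changed (sig17 2->6; sig15 2->0) — executes, giving 0.
  sig19: a read changed (sig18 2->0) — executes, giving 0.
  sig22: a read changed (sig19 -2->0) — executes, giving 0.
  sig25: a read changed (sig22 2->0) — executes, giving 0.
  sig26: a read changed (sig6 -1->6) — executes, giving -6.
  sig27: a read changed (sig18 2->0) — executes, giving 0.
  sig28: a read changed (sig26 1->-6; sig25 2->0) — executes, giving -6.
  sig29: a read changed (sig28 -1->-6; sig2 -1->6) — executes, giving -6.
  sig30: a read changed (sig29 -1->-6; sig27 2->0) — executes, giving -6.
  sig31: a read changed (sig14 1->6) — executes, giving -6.
  sig32: a read changed (sig31 -1->-6) — executes, giving 6.
  sig33: a read changed (sig30 -1->-6; sig7 -1->6) — executes, giving 6.
  sig34: a read changed (sig33 -1->6; sig31 -1->-6) — executes, giving 0.
  sig35: a read changed (sig32 1->6; sig34 -2->0) — executes, giving 0.

Note where the cutoff bites: sig9 is checked, finds nothing changed, and keeps its cache.

Demanding sig35 again yields 0.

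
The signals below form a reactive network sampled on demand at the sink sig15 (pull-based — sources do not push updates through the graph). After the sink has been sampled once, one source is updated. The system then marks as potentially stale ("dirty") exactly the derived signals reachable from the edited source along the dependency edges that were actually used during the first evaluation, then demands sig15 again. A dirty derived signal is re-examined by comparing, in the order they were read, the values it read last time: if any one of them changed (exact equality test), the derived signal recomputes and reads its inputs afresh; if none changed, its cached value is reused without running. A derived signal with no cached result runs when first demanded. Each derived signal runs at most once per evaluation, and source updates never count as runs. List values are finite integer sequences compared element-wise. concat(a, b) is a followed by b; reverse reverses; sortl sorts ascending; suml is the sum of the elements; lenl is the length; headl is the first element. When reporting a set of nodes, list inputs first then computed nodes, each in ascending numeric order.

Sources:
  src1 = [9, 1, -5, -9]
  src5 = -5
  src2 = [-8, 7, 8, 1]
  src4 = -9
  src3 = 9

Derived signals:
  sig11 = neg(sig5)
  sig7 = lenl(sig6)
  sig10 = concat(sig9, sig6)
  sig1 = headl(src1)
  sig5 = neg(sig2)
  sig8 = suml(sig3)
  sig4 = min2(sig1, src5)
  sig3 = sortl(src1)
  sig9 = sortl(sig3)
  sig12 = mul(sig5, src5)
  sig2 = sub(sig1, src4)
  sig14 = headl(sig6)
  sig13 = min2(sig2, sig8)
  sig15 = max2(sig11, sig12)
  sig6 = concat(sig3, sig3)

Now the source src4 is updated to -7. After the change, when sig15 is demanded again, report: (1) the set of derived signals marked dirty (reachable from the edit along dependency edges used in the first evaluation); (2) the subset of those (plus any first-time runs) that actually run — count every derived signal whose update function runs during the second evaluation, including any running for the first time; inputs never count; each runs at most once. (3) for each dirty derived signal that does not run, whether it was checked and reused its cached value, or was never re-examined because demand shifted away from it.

Dirty set: sig2, sig5, sig11, sig12, sig15.
Run set: sig2, sig5, sig11, sig12, sig15 (5 run).
All dirty derived signals ended up running.

Initial pass — values computed on the first demand:
  sig1 = headl([9, 1, -5, -9]) = 9
  sig2 = sub(9, -9) = 18
  sig5 = neg(18) = -18
  sig11 = neg(-18) = 18
  sig12 = mul(-18, -5) = 90
  sig15 = max2(18, 90) = 90

Second demand — change propagation:
  sig2: re-runs because src4 -9->-7; new result 16.
  sig5: re-runs because sig2 18->16; new result -16.
  sig11: re-runs because sig5 -18->-16; new result 16.
  sig12: re-runs because sig5 -18->-16; new result 80.
  sig15: re-runs because sig11 18->16; sig12 90->80; new result 80.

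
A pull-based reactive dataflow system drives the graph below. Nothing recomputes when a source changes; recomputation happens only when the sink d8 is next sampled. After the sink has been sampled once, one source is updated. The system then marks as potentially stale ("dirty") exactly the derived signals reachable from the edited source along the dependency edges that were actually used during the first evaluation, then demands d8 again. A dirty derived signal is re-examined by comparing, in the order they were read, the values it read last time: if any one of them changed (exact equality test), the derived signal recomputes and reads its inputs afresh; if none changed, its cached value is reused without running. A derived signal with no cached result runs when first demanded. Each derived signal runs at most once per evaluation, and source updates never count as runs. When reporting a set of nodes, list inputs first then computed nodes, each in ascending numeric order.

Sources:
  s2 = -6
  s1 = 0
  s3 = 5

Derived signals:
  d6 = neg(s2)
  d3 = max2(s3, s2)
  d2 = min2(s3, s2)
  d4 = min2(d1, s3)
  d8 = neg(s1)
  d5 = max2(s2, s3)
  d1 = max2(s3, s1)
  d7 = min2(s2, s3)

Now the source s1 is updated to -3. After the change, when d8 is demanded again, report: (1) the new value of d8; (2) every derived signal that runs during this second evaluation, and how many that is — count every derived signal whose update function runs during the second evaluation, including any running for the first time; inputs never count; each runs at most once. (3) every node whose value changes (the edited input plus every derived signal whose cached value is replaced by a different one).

New value of d8: 3.
Derived signals that run: d8 — 1 in total.
Values that change: s1, d8.

First evaluation (everything demanded from the output):
  d8 = neg(0) = 0

Propagation after the edit:
  d8: runs — s1 0->-3; result 3.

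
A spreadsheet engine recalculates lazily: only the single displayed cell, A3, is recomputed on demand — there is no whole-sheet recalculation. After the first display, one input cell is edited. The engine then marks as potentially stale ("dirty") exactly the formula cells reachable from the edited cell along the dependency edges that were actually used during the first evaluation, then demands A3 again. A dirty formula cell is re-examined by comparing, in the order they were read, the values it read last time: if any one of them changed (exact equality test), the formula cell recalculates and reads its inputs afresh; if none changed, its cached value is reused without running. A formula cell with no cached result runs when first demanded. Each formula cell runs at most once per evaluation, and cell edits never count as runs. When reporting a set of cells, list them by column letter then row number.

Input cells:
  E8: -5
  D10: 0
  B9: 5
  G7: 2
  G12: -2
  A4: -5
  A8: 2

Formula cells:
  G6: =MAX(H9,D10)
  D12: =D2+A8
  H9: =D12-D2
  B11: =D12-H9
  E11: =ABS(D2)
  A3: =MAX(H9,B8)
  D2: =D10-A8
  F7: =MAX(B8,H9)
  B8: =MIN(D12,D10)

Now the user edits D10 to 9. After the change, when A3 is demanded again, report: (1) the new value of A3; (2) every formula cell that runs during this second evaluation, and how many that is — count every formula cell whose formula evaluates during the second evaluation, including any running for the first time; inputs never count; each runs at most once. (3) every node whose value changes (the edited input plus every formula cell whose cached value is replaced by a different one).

First evaluation (everything demanded from the output):
  D2 = 0 - 2 = -2
  D12 = -2 + 2 = 0
  B8 = MIN(0, 0) = 0
  H9 = 0 - -2 = 2
  A3 = MAX(2, 0) = 2

Propagation after the edit:
  D2: runs — D10 0->9; result 7.
  D12: runs — D2 -2->7; result 9.
  B8: runs — D12 0->9; D10 0->9; result 9.
  H9: runs — D12 0->9; D2 -2->7; result 2 (same value as before).
  A3: runs — B8 0->9; result 9.

New value of A3: 9.
Formula cells that run: A3, B8, D2, D12, H9 — 5 in total.
Values that change: A3, B8, D2, D10, D12.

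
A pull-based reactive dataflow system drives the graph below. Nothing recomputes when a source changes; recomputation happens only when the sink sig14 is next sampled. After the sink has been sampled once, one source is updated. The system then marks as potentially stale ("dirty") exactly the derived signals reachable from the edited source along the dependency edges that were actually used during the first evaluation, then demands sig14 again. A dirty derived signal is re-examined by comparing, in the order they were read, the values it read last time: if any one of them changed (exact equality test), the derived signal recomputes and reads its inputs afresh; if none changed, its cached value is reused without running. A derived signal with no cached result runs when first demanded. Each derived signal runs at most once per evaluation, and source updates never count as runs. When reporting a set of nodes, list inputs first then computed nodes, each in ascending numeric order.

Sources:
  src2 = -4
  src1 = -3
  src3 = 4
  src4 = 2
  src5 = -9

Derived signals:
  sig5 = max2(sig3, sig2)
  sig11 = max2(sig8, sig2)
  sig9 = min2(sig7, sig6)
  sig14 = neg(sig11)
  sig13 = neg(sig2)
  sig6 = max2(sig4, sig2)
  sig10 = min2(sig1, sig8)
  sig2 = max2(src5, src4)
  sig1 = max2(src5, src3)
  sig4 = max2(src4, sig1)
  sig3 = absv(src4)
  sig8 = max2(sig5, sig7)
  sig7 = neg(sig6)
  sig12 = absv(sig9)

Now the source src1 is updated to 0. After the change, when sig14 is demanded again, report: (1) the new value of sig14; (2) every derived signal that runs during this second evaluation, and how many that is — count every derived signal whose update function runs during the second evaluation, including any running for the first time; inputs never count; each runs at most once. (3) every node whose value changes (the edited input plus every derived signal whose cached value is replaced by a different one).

First evaluation (everything demanded from the output):
  sig1 = max2(-9, 4) = 4
  sig2 = max2(-9, 2) = 2
  sig3 = absv(2) = 2
  sig4 = max2(2, 4) = 4
  sig5 = max2(2, 2) = 2
  sig6 = max2(4, 2) = 4
  sig7 = neg(4) = -4
  sig8 = max2(2, -4) = 2
  sig11 = max2(2, 2) = 2
  sig14 = neg(2) = -2

Propagation after the edit:
  src1 feeds no computation that the output demands — nothing is marked dirty and nothing runs.

Key observation: src1 is never demanded by the output, so the edit triggers no recomputation at all.

New value of sig14: -2.
Derived signals that run: none — 0 in total.
Values that change: src1.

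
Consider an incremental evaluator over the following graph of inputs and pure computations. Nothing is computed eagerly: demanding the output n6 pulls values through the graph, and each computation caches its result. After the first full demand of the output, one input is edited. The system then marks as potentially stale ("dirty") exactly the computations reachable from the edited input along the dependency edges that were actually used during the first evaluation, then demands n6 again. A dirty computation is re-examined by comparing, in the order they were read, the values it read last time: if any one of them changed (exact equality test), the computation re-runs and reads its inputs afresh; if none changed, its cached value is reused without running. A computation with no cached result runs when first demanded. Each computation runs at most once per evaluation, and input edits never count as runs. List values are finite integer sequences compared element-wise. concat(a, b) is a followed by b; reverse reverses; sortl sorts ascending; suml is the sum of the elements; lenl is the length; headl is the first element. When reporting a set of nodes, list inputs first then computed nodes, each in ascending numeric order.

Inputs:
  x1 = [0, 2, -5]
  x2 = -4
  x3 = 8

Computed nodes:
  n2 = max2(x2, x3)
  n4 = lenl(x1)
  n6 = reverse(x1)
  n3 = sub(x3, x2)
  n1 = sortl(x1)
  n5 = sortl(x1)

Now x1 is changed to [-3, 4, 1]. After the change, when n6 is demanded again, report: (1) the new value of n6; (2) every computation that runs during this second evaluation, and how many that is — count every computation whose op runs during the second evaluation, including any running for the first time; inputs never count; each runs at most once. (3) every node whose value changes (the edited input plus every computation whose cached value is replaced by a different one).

Initial pass — values computed on the first demand:
  n6 = reverse([0, 2, -5]) = [-5, 2, 0]

Second demand — change propagation:
  n6: re-runs because x1 [0, 2, -5]->[-3, 4, 1]; new result [1, 4, -3].

n6 now evaluates to [1, 4, -3].
Run set: n6 (1 run).
Changed values: x1, n6.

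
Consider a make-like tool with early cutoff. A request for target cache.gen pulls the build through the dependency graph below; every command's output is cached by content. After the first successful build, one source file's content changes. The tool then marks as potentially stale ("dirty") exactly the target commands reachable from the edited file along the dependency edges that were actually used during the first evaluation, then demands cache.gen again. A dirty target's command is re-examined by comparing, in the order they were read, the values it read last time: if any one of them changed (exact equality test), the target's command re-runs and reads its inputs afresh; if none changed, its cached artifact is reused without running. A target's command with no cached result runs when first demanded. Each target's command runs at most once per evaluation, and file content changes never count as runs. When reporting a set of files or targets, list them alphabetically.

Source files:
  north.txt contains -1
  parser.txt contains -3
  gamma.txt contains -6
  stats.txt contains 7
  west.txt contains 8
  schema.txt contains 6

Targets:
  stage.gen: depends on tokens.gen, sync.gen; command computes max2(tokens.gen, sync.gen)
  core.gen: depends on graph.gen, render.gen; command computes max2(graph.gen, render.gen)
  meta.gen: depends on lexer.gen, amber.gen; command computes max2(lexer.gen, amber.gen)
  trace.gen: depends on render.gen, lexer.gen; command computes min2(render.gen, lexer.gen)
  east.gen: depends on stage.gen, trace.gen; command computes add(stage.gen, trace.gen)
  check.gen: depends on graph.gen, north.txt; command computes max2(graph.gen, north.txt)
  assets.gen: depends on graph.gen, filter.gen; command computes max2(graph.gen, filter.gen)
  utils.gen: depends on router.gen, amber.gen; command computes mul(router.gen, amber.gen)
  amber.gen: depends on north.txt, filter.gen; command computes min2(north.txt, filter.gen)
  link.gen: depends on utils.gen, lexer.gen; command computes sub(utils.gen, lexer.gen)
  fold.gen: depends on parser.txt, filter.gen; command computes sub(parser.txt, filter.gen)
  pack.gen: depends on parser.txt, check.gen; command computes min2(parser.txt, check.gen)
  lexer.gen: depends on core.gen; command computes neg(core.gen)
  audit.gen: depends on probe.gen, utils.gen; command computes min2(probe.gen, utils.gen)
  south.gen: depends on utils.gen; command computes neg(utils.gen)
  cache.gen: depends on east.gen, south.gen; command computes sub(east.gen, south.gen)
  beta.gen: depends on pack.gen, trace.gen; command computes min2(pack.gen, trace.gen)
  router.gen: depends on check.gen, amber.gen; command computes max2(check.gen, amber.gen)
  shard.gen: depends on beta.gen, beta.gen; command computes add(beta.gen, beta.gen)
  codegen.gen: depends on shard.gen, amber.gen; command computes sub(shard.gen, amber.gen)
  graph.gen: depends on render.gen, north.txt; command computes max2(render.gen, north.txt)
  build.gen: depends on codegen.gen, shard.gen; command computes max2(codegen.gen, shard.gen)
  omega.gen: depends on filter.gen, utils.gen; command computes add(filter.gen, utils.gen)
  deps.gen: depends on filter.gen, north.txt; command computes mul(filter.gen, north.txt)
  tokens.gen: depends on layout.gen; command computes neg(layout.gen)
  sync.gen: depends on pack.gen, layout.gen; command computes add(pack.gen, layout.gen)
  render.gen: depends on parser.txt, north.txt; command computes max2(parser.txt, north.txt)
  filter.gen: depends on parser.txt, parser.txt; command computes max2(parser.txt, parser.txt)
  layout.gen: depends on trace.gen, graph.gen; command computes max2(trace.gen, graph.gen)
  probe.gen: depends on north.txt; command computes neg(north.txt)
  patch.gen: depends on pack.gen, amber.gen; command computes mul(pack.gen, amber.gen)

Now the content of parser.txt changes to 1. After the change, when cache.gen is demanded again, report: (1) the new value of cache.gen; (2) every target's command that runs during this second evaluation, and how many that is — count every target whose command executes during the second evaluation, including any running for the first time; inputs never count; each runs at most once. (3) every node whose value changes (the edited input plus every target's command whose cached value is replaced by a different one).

Demanding cache.gen again yields 0.
18 target commands run: amber.gen, cache.gen, check.gen, core.gen, east.gen, filter.gen, graph.gen, layout.gen, lexer.gen, pack.gen, render.gen, router.gen, south.gen, stage.gen, sync.gen, tokens.gen, trace.gen, utils.gen.
The nodes whose values change: amber.gen, cache.gen, check.gen, core.gen, east.gen, filter.gen, graph.gen, layout.gen, lexer.gen, pack.gen, parser.txt, render.gen, router.gen, south.gen, stage.gen, sync.gen, tokens.gen, utils.gen.

First demand of the output computes:
  filter.gen = max2(-3, -3) = -3
  amber.gen = min2(-1, -3) = -3
  render.gen = max2(-3, -1) = -1
  graph.gen = max2(-1, -1) = -1
  check.gen = max2(-1, -1) = -1
  core.gen = max2(-1, -1) = -1
  lexer.gen = neg(-1) = 1
  pack.gen = min2(-3, -1) = -3
  router.gen = max2(-1, -3) = -1
  trace.gen = min2(-1, 1) = -1
  layout.gen = max2(-1, -1) = -1
  sync.gen = add(-3, -1) = -4
  tokens.gen = neg(-1) = 1
  stage.gen = max2(1, -4) = 1
  east.gen = add(1, -1) = 0
  utils.gen = mul(-1, -3) = 3
  south.gen = neg(3) = -3
  cache.gen = sub(0, -3) = 3

After the edit, cleaning proceeds:
  filter.gen: a read changed (parser.txt -3->1; parser.txt -3->1) — executes, giving 1.
  amber.gen: a read changed (filter.gen -3->1) — executes, giving -1.
  render.gen: a read changed (parser.txt -3->1) — executes, giving 1.
  graph.gen: a read changed (render.gen -1->1) — executes, giving 1.
  check.gen: a read changed (graph.gen -1->1) — executes, giving 1.
  core.gen: a read changed (graph.gen -1->1; render.gen -1->1) — executes, giving 1.
  lexer.gen: a read changed (core.gen -1->1) — executes, giving -1.
  pack.gen: a read changed (parser.txt -3->1; check.gen -1->1) — executes, giving 1.
  router.gen: a read changed (check.gen -1->1; amber.gen -3->-1) — executes, giving 1.
  trace.gen: a read changed (render.gen -1->1; lexer.gen 1->-1) — executes, giving -1 — identical to its old value.
  layout.gen: a read changed (graph.gen -1->1) — executes, giving 1.
  sync.gen: a read changed (pack.gen -3->1; layout.gen -1->1) — executes, giving 2.
  tokens.gen: a read changed (layout.gen -1->1) — executes, giving -1.
  stage.gen: a read changed (tokens.gen 1->-1; sync.gen -4->2) — executes, giving 2.
  east.gen: a read changed (stage.gen 1->2) — executes, giving 1.
  utils.gen: a read changed (router.gen -1->1; amber.gen -3->-1) — executes, giving -1.
  south.gen: a read changed (utils.gen 3->-1) — executes, giving 1.
  cache.gen: a read changed (east.gen 0->1; south.gen -3->1) — executes, giving 0.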